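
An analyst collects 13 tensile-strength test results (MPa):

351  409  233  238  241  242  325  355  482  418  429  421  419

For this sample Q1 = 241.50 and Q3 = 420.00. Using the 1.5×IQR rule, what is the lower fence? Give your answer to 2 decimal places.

IQR = Q3 − Q1 = 420.00 − 241.50 = 178.50.
Lower fence = Q1 − 1.5·IQR = 241.50 − 267.75 = -26.25.
Upper fence = Q3 + 1.5·IQR = 420.00 + 267.75 = 687.75.

-26.25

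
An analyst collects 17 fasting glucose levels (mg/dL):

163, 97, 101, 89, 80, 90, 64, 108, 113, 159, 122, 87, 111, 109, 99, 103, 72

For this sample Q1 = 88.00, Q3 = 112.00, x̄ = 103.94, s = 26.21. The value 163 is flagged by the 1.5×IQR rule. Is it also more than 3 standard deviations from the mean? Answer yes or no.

no

z = (163 − 103.94) / 26.21 = 2.25.
|z| = 2.25 ≤ 3.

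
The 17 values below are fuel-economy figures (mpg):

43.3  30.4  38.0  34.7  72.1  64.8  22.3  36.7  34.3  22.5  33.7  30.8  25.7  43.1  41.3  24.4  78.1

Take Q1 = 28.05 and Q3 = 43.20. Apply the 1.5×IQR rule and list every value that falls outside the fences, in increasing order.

IQR = Q3 − Q1 = 43.20 − 28.05 = 15.15.
Lower fence = Q1 − 1.5·IQR = 28.05 − 22.725 = 5.325.
Upper fence = Q3 + 1.5·IQR = 43.20 + 22.725 = 65.925.
72.1 > 65.925 → outlier.
78.1 > 65.925 → outlier.
All remaining values lie within [5.325, 65.925].

72.1, 78.1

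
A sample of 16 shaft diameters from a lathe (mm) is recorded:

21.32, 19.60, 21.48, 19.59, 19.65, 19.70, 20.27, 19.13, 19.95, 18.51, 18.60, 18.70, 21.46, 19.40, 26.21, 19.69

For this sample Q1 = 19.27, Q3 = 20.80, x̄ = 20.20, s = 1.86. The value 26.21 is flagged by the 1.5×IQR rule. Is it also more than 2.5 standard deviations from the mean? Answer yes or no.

z = (26.21 − 20.20) / 1.86 = 3.23.
|z| = 3.23 > 2.5.

yes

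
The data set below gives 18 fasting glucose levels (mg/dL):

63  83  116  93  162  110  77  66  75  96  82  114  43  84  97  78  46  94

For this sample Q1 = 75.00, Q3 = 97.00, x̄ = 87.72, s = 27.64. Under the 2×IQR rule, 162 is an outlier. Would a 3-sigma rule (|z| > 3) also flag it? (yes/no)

no

z = (162 − 87.72) / 27.64 = 2.69.
|z| = 2.69 ≤ 3.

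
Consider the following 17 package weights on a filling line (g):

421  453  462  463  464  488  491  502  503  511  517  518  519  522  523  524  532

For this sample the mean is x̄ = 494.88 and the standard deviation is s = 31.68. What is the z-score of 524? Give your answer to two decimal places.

0.92

z = (524 − 494.88) / 31.68 = 0.92.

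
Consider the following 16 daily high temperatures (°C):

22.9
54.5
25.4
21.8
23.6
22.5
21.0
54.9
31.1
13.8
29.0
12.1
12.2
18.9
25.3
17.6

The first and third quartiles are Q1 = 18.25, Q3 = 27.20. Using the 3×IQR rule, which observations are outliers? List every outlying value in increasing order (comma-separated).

54.5, 54.9

IQR = Q3 − Q1 = 27.20 − 18.25 = 8.95.
Lower fence = Q1 − 3·IQR = 18.25 − 26.85 = -8.60.
Upper fence = Q3 + 3·IQR = 27.20 + 26.85 = 54.05.
54.5 > 54.05 → outlier.
54.9 > 54.05 → outlier.
All remaining values lie within [-8.60, 54.05].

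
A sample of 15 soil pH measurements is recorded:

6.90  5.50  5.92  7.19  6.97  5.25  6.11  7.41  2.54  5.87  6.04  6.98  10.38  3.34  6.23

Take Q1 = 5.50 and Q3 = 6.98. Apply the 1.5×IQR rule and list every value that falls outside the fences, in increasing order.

IQR = Q3 − Q1 = 6.98 − 5.50 = 1.48.
Lower fence = Q1 − 1.5·IQR = 5.50 − 2.22 = 3.28.
Upper fence = Q3 + 1.5·IQR = 6.98 + 2.22 = 9.20.
2.54 < 3.28 → outlier.
10.38 > 9.20 → outlier.
All remaining values lie within [3.28, 9.20].

2.54, 10.38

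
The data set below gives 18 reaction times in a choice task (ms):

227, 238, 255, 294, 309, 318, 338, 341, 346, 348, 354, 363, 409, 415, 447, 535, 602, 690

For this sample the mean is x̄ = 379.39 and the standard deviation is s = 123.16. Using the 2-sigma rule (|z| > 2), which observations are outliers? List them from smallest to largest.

690

Cutoffs at x̄ ± 2s: 379.39 ± 2·123.16 = [133.07, 625.71].
690: z = 2.52, |z| > 2 → outlier.
Every other value lies within [133.07, 625.71].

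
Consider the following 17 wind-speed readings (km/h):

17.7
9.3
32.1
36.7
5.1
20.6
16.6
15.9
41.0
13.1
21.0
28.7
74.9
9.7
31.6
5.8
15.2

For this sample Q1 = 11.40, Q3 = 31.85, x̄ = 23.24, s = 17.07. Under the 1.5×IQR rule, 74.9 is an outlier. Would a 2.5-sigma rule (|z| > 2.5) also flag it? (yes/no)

z = (74.9 − 23.24) / 17.07 = 3.03.
|z| = 3.03 > 2.5.

yes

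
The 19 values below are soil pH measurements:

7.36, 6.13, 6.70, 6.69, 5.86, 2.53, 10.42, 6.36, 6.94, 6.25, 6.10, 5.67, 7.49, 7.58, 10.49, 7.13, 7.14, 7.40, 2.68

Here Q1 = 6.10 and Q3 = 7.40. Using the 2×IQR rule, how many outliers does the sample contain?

IQR = 1.30; fences at 6.10 − 2.60 = 3.50 and 7.40 + 2.60 = 10.00.
Outside the cutoffs: 2.53, 2.68, 10.42, 10.49.

4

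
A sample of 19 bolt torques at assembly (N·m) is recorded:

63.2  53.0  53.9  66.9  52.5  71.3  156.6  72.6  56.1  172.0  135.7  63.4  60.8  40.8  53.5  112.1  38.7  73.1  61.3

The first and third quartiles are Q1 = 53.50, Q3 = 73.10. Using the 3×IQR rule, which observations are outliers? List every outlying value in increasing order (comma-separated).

IQR = Q3 − Q1 = 73.10 − 53.50 = 19.60.
Lower fence = Q1 − 3·IQR = 53.50 − 58.80 = -5.30.
Upper fence = Q3 + 3·IQR = 73.10 + 58.80 = 131.90.
135.7 > 131.90 → outlier.
156.6 > 131.90 → outlier.
172.0 > 131.90 → outlier.
All remaining values lie within [-5.30, 131.90].

135.7, 156.6, 172.0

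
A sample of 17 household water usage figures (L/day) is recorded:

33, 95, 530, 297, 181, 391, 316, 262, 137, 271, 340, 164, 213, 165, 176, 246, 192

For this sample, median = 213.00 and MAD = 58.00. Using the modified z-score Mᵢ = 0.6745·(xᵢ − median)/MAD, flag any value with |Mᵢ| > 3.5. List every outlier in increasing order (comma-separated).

530

|Mᵢ| > 3.5 ⇔ |xᵢ − 213.00| > 3.5·58.00/0.6745 = 300.96.
So outliers lie outside [-87.96, 513.96].
530: M = 3.69 → outlier.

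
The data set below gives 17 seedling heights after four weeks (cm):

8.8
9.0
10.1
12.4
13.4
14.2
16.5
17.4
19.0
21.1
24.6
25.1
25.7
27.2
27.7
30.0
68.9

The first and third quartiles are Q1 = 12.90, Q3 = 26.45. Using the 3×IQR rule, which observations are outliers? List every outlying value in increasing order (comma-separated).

68.9

IQR = Q3 − Q1 = 26.45 − 12.90 = 13.55.
Lower fence = Q1 − 3·IQR = 12.90 − 40.65 = -27.75.
Upper fence = Q3 + 3·IQR = 26.45 + 40.65 = 67.10.
68.9 > 67.10 → outlier.
All remaining values lie within [-27.75, 67.10].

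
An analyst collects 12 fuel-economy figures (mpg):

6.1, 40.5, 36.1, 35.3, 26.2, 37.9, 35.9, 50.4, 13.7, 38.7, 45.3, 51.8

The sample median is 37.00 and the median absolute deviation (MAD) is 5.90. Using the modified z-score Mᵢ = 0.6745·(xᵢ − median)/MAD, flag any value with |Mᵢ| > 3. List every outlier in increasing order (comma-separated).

6.1

|Mᵢ| > 3 ⇔ |xᵢ − 37.00| > 3·5.90/0.6745 = 26.24.
So outliers lie outside [10.76, 63.24].
6.1: M = -3.53 → outlier.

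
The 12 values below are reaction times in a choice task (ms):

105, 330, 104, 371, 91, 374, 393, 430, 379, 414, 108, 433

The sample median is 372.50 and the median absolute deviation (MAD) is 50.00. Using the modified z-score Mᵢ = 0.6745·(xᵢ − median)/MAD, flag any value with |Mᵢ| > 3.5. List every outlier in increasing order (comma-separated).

|Mᵢ| > 3.5 ⇔ |xᵢ − 372.50| > 3.5·50.00/0.6745 = 259.45.
So outliers lie outside [113.05, 631.95].
91: M = -3.80 → outlier.
104: M = -3.62 → outlier.
105: M = -3.61 → outlier.
108: M = -3.57 → outlier.

91, 104, 105, 108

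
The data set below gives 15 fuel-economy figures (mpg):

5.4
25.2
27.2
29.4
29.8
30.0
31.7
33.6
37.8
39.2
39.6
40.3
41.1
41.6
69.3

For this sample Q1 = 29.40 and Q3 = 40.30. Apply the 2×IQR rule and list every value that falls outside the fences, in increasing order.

5.4, 69.3

IQR = Q3 − Q1 = 40.30 − 29.40 = 10.90.
Lower fence = Q1 − 2·IQR = 29.40 − 21.80 = 7.60.
Upper fence = Q3 + 2·IQR = 40.30 + 21.80 = 62.10.
5.4 < 7.60 → outlier.
69.3 > 62.10 → outlier.
All remaining values lie within [7.60, 62.10].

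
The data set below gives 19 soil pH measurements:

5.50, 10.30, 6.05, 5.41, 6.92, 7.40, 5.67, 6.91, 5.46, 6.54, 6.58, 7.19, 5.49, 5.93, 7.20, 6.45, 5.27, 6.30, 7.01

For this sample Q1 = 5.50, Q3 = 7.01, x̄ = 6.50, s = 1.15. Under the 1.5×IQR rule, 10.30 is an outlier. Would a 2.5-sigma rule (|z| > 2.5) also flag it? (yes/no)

yes

z = (10.30 − 6.50) / 1.15 = 3.30.
|z| = 3.30 > 2.5.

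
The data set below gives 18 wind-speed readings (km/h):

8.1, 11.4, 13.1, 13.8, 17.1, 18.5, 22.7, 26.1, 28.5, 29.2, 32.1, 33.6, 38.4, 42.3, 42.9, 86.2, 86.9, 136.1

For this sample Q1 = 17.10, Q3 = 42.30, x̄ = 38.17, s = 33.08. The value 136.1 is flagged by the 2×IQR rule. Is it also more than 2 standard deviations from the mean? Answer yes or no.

z = (136.1 − 38.17) / 33.08 = 2.96.
|z| = 2.96 > 2.

yes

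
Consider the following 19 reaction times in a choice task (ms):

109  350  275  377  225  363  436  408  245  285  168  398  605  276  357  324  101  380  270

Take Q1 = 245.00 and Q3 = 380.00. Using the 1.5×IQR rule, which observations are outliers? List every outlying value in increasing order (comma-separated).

IQR = Q3 − Q1 = 380.00 − 245.00 = 135.00.
Lower fence = Q1 − 1.5·IQR = 245.00 − 202.50 = 42.50.
Upper fence = Q3 + 1.5·IQR = 380.00 + 202.50 = 582.50.
605 > 582.50 → outlier.
All remaining values lie within [42.50, 582.50].

605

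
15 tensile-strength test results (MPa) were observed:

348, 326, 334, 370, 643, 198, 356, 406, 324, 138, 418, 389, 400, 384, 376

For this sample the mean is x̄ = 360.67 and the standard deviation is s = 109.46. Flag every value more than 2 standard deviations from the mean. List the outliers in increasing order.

138, 643

Cutoffs at x̄ ± 2s: 360.67 ± 2·109.46 = [141.75, 579.59].
138: z = -2.03, |z| > 2 → outlier.
643: z = 2.58, |z| > 2 → outlier.
Every other value lies within [141.75, 579.59].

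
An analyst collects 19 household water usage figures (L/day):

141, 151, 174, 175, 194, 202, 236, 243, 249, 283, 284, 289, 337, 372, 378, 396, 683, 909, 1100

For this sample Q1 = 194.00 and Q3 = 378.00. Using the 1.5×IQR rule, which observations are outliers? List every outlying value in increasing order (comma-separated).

683, 909, 1100

IQR = Q3 − Q1 = 378.00 − 194.00 = 184.00.
Lower fence = Q1 − 1.5·IQR = 194.00 − 276.00 = -82.00.
Upper fence = Q3 + 1.5·IQR = 378.00 + 276.00 = 654.00.
683 > 654.00 → outlier.
909 > 654.00 → outlier.
1100 > 654.00 → outlier.
All remaining values lie within [-82.00, 654.00].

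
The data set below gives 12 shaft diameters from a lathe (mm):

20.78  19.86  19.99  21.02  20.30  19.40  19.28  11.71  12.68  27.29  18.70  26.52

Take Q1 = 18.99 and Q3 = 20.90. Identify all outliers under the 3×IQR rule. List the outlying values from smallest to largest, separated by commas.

11.71, 12.68, 27.29

IQR = Q3 − Q1 = 20.90 − 18.99 = 1.91.
Lower fence = Q1 − 3·IQR = 18.99 − 5.73 = 13.26.
Upper fence = Q3 + 3·IQR = 20.90 + 5.73 = 26.63.
11.71 < 13.26 → outlier.
12.68 < 13.26 → outlier.
27.29 > 26.63 → outlier.
All remaining values lie within [13.26, 26.63].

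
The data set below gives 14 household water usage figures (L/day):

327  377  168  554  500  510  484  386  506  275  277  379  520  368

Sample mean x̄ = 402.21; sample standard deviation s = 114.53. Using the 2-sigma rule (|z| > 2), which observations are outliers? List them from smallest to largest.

168

Cutoffs at x̄ ± 2s: 402.21 ± 2·114.53 = [173.15, 631.27].
168: z = -2.04, |z| > 2 → outlier.
Every other value lies within [173.15, 631.27].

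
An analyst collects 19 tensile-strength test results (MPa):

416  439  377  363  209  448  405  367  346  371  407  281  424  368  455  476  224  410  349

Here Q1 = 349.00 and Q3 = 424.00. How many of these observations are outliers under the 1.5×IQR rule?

2

IQR = 75.00; fences at 349.00 − 112.50 = 236.50 and 424.00 + 112.50 = 536.50.
Outside the cutoffs: 209, 224.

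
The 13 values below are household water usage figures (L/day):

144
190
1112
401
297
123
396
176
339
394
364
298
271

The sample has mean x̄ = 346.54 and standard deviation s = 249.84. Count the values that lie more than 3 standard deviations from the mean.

Cutoffs: x̄ ± 3s = [-402.98, 1096.06].
Outside the cutoffs: 1112.

1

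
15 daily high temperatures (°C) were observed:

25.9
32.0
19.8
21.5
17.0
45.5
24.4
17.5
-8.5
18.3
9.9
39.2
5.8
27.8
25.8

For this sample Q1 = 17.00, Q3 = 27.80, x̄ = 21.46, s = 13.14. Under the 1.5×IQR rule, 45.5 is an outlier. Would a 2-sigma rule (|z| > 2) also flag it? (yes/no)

no

z = (45.5 − 21.46) / 13.14 = 1.83.
|z| = 1.83 ≤ 2.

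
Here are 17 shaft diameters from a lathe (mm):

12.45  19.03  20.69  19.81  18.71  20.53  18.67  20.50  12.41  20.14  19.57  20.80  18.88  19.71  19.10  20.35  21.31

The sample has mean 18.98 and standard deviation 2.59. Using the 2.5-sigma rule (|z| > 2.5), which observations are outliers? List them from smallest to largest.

12.41, 12.45

Cutoffs at x̄ ± 2.5s: 18.98 ± 2.5·2.59 = [12.505, 25.455].
12.41: z = -2.54, |z| > 2.5 → outlier.
12.45: z = -2.52, |z| > 2.5 → outlier.
Every other value lies within [12.505, 25.455].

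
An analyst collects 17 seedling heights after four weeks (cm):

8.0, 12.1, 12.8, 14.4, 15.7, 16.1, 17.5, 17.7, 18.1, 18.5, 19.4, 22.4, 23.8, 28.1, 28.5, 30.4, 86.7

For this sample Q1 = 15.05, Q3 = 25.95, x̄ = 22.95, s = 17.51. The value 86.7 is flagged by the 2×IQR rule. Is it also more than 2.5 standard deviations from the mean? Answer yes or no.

z = (86.7 − 22.95) / 17.51 = 3.64.
|z| = 3.64 > 2.5.

yes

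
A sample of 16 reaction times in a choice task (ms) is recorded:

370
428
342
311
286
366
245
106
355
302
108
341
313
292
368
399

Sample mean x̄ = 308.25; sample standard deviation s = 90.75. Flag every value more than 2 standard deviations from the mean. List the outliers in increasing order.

Cutoffs at x̄ ± 2s: 308.25 ± 2·90.75 = [126.75, 489.75].
106: z = -2.23, |z| > 2 → outlier.
108: z = -2.21, |z| > 2 → outlier.
Every other value lies within [126.75, 489.75].

106, 108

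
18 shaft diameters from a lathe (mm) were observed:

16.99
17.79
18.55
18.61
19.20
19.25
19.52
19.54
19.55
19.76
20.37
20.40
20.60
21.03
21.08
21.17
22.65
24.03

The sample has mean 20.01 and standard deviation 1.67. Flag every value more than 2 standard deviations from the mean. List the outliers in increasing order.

Cutoffs at x̄ ± 2s: 20.01 ± 2·1.67 = [16.67, 23.35].
24.03: z = 2.41, |z| > 2 → outlier.
Every other value lies within [16.67, 23.35].

24.03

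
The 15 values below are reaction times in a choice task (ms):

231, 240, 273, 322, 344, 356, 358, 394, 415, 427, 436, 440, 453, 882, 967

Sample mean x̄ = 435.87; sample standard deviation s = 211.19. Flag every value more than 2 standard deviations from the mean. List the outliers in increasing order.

882, 967

Cutoffs at x̄ ± 2s: 435.87 ± 2·211.19 = [13.49, 858.25].
882: z = 2.11, |z| > 2 → outlier.
967: z = 2.51, |z| > 2 → outlier.
Every other value lies within [13.49, 858.25].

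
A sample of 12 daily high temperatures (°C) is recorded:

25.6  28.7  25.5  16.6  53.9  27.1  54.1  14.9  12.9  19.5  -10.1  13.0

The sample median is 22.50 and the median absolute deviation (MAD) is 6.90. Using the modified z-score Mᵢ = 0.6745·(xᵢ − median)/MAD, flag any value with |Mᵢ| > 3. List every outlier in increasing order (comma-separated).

|Mᵢ| > 3 ⇔ |xᵢ − 22.50| > 3·6.90/0.6745 = 30.69.
So outliers lie outside [-8.19, 53.19].
-10.1: M = -3.19 → outlier.
53.9: M = 3.07 → outlier.
54.1: M = 3.09 → outlier.

-10.1, 53.9, 54.1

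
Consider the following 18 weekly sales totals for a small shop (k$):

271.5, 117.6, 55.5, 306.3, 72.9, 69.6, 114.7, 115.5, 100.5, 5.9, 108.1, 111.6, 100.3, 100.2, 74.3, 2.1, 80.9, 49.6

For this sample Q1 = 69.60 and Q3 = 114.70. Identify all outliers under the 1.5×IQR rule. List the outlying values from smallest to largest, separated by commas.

271.5, 306.3

IQR = Q3 − Q1 = 114.70 − 69.60 = 45.10.
Lower fence = Q1 − 1.5·IQR = 69.60 − 67.65 = 1.95.
Upper fence = Q3 + 1.5·IQR = 114.70 + 67.65 = 182.35.
271.5 > 182.35 → outlier.
306.3 > 182.35 → outlier.
All remaining values lie within [1.95, 182.35].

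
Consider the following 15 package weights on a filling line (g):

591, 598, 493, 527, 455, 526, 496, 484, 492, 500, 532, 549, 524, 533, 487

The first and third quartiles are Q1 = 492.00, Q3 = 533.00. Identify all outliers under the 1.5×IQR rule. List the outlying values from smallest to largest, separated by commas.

598

IQR = Q3 − Q1 = 533.00 − 492.00 = 41.00.
Lower fence = Q1 − 1.5·IQR = 492.00 − 61.50 = 430.50.
Upper fence = Q3 + 1.5·IQR = 533.00 + 61.50 = 594.50.
598 > 594.50 → outlier.
All remaining values lie within [430.50, 594.50].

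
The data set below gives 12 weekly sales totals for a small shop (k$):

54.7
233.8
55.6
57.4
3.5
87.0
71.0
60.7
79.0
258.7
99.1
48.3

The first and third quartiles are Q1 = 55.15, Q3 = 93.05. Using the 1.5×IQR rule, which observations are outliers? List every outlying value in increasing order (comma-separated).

233.8, 258.7

IQR = Q3 − Q1 = 93.05 − 55.15 = 37.90.
Lower fence = Q1 − 1.5·IQR = 55.15 − 56.85 = -1.70.
Upper fence = Q3 + 1.5·IQR = 93.05 + 56.85 = 149.90.
233.8 > 149.90 → outlier.
258.7 > 149.90 → outlier.
All remaining values lie within [-1.70, 149.90].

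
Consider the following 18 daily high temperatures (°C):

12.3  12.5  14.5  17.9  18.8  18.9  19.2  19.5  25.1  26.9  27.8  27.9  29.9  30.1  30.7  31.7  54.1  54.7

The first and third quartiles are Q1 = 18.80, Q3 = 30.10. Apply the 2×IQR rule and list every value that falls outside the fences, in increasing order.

54.1, 54.7

IQR = Q3 − Q1 = 30.10 − 18.80 = 11.30.
Lower fence = Q1 − 2·IQR = 18.80 − 22.60 = -3.80.
Upper fence = Q3 + 2·IQR = 30.10 + 22.60 = 52.70.
54.1 > 52.70 → outlier.
54.7 > 52.70 → outlier.
All remaining values lie within [-3.80, 52.70].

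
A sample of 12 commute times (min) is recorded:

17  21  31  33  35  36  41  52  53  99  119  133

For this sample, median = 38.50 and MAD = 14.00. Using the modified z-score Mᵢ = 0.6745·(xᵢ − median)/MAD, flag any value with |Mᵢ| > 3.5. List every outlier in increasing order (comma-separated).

|Mᵢ| > 3.5 ⇔ |xᵢ − 38.50| > 3.5·14.00/0.6745 = 72.65.
So outliers lie outside [-34.15, 111.15].
119: M = 3.88 → outlier.
133: M = 4.55 → outlier.

119, 133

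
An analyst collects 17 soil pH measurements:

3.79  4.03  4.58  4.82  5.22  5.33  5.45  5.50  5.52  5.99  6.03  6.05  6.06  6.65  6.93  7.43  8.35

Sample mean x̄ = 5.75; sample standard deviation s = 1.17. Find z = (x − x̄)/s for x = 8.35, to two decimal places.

2.22

z = (8.35 − 5.75) / 1.17 = 2.22.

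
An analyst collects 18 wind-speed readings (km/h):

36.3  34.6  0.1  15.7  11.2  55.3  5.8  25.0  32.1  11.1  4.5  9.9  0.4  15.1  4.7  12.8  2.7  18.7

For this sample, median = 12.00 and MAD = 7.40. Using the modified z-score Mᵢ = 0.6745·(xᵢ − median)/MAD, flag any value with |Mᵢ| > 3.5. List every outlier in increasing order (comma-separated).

55.3

|Mᵢ| > 3.5 ⇔ |xᵢ − 12.00| > 3.5·7.40/0.6745 = 38.40.
So outliers lie outside [-26.40, 50.40].
55.3: M = 3.95 → outlier.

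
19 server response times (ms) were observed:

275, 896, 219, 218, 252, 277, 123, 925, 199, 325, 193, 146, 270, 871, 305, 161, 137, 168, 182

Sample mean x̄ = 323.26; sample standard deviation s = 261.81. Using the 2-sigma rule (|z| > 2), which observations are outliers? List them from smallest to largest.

871, 896, 925

Cutoffs at x̄ ± 2s: 323.26 ± 2·261.81 = [-200.36, 846.88].
871: z = 2.09, |z| > 2 → outlier.
896: z = 2.19, |z| > 2 → outlier.
925: z = 2.30, |z| > 2 → outlier.
Every other value lies within [-200.36, 846.88].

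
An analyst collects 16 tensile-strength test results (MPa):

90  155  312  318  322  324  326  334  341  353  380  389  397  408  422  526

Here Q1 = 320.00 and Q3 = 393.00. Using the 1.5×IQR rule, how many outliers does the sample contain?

3

IQR = 73.00; fences at 320.00 − 109.50 = 210.50 and 393.00 + 109.50 = 502.50.
Outside the cutoffs: 90, 155, 526.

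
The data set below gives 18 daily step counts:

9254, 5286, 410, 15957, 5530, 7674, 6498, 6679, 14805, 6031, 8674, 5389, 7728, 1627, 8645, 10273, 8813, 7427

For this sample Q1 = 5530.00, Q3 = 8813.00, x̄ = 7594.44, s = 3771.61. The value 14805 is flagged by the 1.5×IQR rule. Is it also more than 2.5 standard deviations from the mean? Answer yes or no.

no

z = (14805 − 7594.44) / 3771.61 = 1.91.
|z| = 1.91 ≤ 2.5.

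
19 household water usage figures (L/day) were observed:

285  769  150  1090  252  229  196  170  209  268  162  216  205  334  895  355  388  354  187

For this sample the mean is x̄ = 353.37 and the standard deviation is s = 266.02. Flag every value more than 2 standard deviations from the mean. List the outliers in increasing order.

895, 1090

Cutoffs at x̄ ± 2s: 353.37 ± 2·266.02 = [-178.67, 885.41].
895: z = 2.04, |z| > 2 → outlier.
1090: z = 2.77, |z| > 2 → outlier.
Every other value lies within [-178.67, 885.41].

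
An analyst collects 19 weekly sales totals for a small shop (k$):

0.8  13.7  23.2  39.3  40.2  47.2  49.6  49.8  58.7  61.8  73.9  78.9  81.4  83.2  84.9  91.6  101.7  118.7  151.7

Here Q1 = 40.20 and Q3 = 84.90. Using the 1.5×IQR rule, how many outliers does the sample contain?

0

IQR = 44.70; fences at 40.20 − 67.05 = -26.85 and 84.90 + 67.05 = 151.95.
Every value lies within the cutoffs.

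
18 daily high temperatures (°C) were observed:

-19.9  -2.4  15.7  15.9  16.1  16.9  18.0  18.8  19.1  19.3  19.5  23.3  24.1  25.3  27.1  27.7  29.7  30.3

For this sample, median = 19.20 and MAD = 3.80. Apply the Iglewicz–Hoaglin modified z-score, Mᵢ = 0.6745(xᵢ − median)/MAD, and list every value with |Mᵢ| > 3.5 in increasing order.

-19.9, -2.4

|Mᵢ| > 3.5 ⇔ |xᵢ − 19.20| > 3.5·3.80/0.6745 = 19.72.
So outliers lie outside [-0.52, 38.92].
-19.9: M = -6.94 → outlier.
-2.4: M = -3.83 → outlier.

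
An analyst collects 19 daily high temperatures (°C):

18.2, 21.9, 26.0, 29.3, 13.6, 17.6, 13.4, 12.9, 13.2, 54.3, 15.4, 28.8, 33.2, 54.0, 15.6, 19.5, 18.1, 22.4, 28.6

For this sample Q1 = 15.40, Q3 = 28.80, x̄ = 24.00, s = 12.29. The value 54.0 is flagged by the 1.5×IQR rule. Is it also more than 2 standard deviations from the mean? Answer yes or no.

z = (54.0 − 24.00) / 12.29 = 2.44.
|z| = 2.44 > 2.

yes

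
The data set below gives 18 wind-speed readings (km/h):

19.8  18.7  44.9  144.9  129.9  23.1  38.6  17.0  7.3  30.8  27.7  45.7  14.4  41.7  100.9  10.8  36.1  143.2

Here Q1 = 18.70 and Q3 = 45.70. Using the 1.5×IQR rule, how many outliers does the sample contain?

IQR = 27.00; fences at 18.70 − 40.50 = -21.80 and 45.70 + 40.50 = 86.20.
Outside the cutoffs: 100.9, 129.9, 143.2, 144.9.

4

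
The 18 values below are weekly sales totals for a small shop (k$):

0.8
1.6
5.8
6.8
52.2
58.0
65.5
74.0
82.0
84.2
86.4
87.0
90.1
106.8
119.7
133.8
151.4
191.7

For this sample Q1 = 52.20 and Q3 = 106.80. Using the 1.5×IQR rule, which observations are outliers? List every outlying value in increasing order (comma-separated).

191.7

IQR = Q3 − Q1 = 106.80 − 52.20 = 54.60.
Lower fence = Q1 − 1.5·IQR = 52.20 − 81.90 = -29.70.
Upper fence = Q3 + 1.5·IQR = 106.80 + 81.90 = 188.70.
191.7 > 188.70 → outlier.
All remaining values lie within [-29.70, 188.70].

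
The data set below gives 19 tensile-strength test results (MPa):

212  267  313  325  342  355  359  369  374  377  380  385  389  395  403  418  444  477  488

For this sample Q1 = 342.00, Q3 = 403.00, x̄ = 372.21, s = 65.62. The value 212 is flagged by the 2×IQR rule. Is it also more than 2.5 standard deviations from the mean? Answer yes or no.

no

z = (212 − 372.21) / 65.62 = -2.44.
|z| = 2.44 ≤ 2.5.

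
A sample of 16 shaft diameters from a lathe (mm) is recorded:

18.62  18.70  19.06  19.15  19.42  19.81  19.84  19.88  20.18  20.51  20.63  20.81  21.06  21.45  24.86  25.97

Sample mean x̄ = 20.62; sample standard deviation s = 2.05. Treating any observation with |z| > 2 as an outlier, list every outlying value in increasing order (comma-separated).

Cutoffs at x̄ ± 2s: 20.62 ± 2·2.05 = [16.52, 24.72].
24.86: z = 2.07, |z| > 2 → outlier.
25.97: z = 2.61, |z| > 2 → outlier.
Every other value lies within [16.52, 24.72].

24.86, 25.97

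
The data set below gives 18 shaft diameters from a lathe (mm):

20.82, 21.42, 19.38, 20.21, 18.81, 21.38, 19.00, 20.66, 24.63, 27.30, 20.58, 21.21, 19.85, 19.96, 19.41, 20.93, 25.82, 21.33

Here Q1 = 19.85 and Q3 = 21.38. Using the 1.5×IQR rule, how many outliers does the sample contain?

IQR = 1.53; fences at 19.85 − 2.295 = 17.555 and 21.38 + 2.295 = 23.675.
Outside the cutoffs: 24.63, 25.82, 27.30.

3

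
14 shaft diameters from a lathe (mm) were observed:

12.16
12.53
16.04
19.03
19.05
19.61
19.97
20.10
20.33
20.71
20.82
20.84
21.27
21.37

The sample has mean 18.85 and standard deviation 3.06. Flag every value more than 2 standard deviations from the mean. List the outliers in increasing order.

Cutoffs at x̄ ± 2s: 18.85 ± 2·3.06 = [12.73, 24.97].
12.16: z = -2.19, |z| > 2 → outlier.
12.53: z = -2.07, |z| > 2 → outlier.
Every other value lies within [12.73, 24.97].

12.16, 12.53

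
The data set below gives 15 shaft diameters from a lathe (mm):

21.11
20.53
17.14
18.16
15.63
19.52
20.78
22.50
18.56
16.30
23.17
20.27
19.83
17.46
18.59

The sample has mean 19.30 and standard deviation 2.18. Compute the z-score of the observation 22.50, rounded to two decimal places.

1.47

z = (22.50 − 19.30) / 2.18 = 1.47.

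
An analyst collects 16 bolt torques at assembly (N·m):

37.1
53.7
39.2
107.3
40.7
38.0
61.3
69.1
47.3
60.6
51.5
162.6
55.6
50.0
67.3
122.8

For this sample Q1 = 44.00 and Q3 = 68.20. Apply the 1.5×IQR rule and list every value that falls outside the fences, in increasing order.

IQR = Q3 − Q1 = 68.20 − 44.00 = 24.20.
Lower fence = Q1 − 1.5·IQR = 44.00 − 36.30 = 7.70.
Upper fence = Q3 + 1.5·IQR = 68.20 + 36.30 = 104.50.
107.3 > 104.50 → outlier.
122.8 > 104.50 → outlier.
162.6 > 104.50 → outlier.
All remaining values lie within [7.70, 104.50].

107.3, 122.8, 162.6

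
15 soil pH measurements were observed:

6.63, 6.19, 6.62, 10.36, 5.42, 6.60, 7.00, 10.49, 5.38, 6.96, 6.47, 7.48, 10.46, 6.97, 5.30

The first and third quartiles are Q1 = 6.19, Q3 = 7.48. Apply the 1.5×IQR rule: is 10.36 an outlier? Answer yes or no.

IQR = Q3 − Q1 = 7.48 − 6.19 = 1.29.
Lower fence = Q1 − 1.5·IQR = 6.19 − 1.935 = 4.255.
Upper fence = Q3 + 1.5·IQR = 7.48 + 1.935 = 9.415.
10.36 lies above the upper fence.

yes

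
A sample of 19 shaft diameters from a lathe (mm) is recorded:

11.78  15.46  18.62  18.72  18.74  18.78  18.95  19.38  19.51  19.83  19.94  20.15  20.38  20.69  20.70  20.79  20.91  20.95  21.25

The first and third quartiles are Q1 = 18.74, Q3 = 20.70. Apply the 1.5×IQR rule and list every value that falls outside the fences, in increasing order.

IQR = Q3 − Q1 = 20.70 − 18.74 = 1.96.
Lower fence = Q1 − 1.5·IQR = 18.74 − 2.94 = 15.80.
Upper fence = Q3 + 1.5·IQR = 20.70 + 2.94 = 23.64.
11.78 < 15.80 → outlier.
15.46 < 15.80 → outlier.
All remaining values lie within [15.80, 23.64].

11.78, 15.46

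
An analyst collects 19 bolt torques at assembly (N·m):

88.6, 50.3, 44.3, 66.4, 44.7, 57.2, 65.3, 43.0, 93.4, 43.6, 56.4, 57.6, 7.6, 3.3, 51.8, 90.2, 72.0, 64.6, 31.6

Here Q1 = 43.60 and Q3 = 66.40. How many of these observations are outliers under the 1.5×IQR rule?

IQR = 22.80; fences at 43.60 − 34.20 = 9.40 and 66.40 + 34.20 = 100.60.
Outside the cutoffs: 3.3, 7.6.

2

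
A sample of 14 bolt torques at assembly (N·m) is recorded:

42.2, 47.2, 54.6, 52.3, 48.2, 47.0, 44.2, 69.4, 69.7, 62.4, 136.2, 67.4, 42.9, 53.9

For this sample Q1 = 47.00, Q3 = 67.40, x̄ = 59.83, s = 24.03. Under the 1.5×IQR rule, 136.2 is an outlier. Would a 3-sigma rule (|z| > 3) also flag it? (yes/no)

z = (136.2 − 59.83) / 24.03 = 3.18.
|z| = 3.18 > 3.

yes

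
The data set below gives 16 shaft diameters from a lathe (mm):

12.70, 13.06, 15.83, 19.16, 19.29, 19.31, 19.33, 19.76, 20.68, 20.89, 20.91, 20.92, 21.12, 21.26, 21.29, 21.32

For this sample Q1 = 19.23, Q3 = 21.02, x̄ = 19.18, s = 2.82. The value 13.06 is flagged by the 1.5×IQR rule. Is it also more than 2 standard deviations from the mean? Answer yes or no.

yes

z = (13.06 − 19.18) / 2.82 = -2.17.
|z| = 2.17 > 2.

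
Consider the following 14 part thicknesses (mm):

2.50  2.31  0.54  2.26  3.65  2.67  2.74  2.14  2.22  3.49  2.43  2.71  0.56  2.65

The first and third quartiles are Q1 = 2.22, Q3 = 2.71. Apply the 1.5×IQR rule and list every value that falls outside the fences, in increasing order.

IQR = Q3 − Q1 = 2.71 − 2.22 = 0.49.
Lower fence = Q1 − 1.5·IQR = 2.22 − 0.735 = 1.485.
Upper fence = Q3 + 1.5·IQR = 2.71 + 0.735 = 3.445.
0.54 < 1.485 → outlier.
0.56 < 1.485 → outlier.
3.49 > 3.445 → outlier.
3.65 > 3.445 → outlier.
All remaining values lie within [1.485, 3.445].

0.54, 0.56, 3.49, 3.65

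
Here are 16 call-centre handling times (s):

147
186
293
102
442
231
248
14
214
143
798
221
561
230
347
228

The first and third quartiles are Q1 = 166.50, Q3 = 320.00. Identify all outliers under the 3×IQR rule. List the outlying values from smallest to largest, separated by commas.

798

IQR = Q3 − Q1 = 320.00 − 166.50 = 153.50.
Lower fence = Q1 − 3·IQR = 166.50 − 460.50 = -294.00.
Upper fence = Q3 + 3·IQR = 320.00 + 460.50 = 780.50.
798 > 780.50 → outlier.
All remaining values lie within [-294.00, 780.50].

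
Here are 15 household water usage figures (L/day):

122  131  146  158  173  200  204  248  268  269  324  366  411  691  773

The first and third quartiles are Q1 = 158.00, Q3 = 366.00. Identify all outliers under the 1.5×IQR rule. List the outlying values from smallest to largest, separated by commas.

IQR = Q3 − Q1 = 366.00 − 158.00 = 208.00.
Lower fence = Q1 − 1.5·IQR = 158.00 − 312.00 = -154.00.
Upper fence = Q3 + 1.5·IQR = 366.00 + 312.00 = 678.00.
691 > 678.00 → outlier.
773 > 678.00 → outlier.
All remaining values lie within [-154.00, 678.00].

691, 773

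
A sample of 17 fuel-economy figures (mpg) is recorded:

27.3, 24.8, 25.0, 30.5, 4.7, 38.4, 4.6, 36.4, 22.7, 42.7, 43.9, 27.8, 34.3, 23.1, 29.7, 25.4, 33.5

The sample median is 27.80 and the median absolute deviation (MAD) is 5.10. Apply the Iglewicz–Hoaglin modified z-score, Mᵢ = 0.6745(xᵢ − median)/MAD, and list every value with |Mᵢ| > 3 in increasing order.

4.6, 4.7

|Mᵢ| > 3 ⇔ |xᵢ − 27.80| > 3·5.10/0.6745 = 22.68.
So outliers lie outside [5.12, 50.48].
4.6: M = -3.07 → outlier.
4.7: M = -3.06 → outlier.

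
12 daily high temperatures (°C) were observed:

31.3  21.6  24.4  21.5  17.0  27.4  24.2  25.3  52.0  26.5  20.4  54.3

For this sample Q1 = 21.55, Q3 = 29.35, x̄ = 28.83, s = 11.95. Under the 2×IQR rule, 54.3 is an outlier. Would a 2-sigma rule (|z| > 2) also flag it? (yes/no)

yes

z = (54.3 − 28.83) / 11.95 = 2.13.
|z| = 2.13 > 2.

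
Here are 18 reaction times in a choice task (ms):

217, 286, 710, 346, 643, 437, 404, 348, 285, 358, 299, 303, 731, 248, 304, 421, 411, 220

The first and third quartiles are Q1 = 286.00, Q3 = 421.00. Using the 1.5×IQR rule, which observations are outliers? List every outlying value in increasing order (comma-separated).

643, 710, 731

IQR = Q3 − Q1 = 421.00 − 286.00 = 135.00.
Lower fence = Q1 − 1.5·IQR = 286.00 − 202.50 = 83.50.
Upper fence = Q3 + 1.5·IQR = 421.00 + 202.50 = 623.50.
643 > 623.50 → outlier.
710 > 623.50 → outlier.
731 > 623.50 → outlier.
All remaining values lie within [83.50, 623.50].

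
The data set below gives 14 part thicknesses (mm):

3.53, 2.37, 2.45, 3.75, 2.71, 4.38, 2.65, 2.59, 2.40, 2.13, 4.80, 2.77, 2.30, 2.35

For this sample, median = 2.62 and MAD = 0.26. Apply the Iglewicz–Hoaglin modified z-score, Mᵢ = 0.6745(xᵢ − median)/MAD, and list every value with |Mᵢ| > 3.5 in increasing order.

|Mᵢ| > 3.5 ⇔ |xᵢ − 2.62| > 3.5·0.26/0.6745 = 1.35.
So outliers lie outside [1.27, 3.97].
4.38: M = 4.57 → outlier.
4.80: M = 5.66 → outlier.

4.38, 4.80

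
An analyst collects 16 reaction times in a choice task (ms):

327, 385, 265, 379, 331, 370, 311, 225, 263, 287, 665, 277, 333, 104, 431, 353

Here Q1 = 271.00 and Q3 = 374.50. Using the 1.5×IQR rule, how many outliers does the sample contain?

IQR = 103.50; fences at 271.00 − 155.25 = 115.75 and 374.50 + 155.25 = 529.75.
Outside the cutoffs: 104, 665.

2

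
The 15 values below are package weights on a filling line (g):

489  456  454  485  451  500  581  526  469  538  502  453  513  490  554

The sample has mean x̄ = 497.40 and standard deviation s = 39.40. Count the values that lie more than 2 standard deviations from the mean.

Cutoffs: x̄ ± 2s = [418.60, 576.20].
Outside the cutoffs: 581.

1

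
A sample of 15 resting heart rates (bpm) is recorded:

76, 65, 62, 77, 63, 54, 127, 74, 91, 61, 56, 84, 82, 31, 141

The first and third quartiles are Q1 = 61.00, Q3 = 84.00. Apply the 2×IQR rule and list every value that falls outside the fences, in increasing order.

141

IQR = Q3 − Q1 = 84.00 − 61.00 = 23.00.
Lower fence = Q1 − 2·IQR = 61.00 − 46.00 = 15.00.
Upper fence = Q3 + 2·IQR = 84.00 + 46.00 = 130.00.
141 > 130.00 → outlier.
All remaining values lie within [15.00, 130.00].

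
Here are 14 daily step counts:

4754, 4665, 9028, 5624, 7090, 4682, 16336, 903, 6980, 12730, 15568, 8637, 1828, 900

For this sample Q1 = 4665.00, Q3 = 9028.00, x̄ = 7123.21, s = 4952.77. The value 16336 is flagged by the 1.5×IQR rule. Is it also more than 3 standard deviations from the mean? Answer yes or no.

z = (16336 − 7123.21) / 4952.77 = 1.86.
|z| = 1.86 ≤ 3.

no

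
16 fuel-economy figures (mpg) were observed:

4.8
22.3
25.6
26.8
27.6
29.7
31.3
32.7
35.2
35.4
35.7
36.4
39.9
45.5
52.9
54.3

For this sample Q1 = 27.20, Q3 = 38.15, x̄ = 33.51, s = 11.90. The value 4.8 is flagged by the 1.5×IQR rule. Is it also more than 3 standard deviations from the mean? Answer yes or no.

no

z = (4.8 − 33.51) / 11.90 = -2.41.
|z| = 2.41 ≤ 3.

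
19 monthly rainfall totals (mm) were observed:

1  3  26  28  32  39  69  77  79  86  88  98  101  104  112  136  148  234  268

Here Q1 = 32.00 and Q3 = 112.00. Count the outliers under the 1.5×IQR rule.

2

IQR = 80.00; fences at 32.00 − 120.00 = -88.00 and 112.00 + 120.00 = 232.00.
Outside the cutoffs: 234, 268.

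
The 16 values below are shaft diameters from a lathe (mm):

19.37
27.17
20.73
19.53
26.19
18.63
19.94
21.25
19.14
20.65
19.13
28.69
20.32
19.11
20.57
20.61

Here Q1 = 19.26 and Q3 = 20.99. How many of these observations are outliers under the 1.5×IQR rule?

3

IQR = 1.73; fences at 19.26 − 2.595 = 16.665 and 20.99 + 2.595 = 23.585.
Outside the cutoffs: 26.19, 27.17, 28.69.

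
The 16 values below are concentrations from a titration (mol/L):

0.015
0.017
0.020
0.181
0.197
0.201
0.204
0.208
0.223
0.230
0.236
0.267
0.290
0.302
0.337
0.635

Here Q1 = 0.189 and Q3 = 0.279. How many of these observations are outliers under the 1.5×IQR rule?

IQR = 0.090; fences at 0.189 − 0.135 = 0.054 and 0.279 + 0.135 = 0.414.
Outside the cutoffs: 0.015, 0.017, 0.020, 0.635.

4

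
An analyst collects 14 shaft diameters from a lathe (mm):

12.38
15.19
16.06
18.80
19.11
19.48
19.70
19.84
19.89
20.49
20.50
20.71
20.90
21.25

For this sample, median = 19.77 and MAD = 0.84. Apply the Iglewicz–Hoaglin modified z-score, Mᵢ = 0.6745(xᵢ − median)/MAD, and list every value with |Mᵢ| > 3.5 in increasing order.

|Mᵢ| > 3.5 ⇔ |xᵢ − 19.77| > 3.5·0.84/0.6745 = 4.36.
So outliers lie outside [15.41, 24.13].
12.38: M = -5.93 → outlier.
15.19: M = -3.68 → outlier.

12.38, 15.19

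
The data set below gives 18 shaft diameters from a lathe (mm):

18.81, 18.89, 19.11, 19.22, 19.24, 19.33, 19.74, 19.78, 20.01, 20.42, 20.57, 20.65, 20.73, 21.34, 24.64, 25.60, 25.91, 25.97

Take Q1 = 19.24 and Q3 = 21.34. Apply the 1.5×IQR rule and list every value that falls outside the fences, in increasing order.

24.64, 25.60, 25.91, 25.97

IQR = Q3 − Q1 = 21.34 − 19.24 = 2.10.
Lower fence = Q1 − 1.5·IQR = 19.24 − 3.15 = 16.09.
Upper fence = Q3 + 1.5·IQR = 21.34 + 3.15 = 24.49.
24.64 > 24.49 → outlier.
25.60 > 24.49 → outlier.
25.91 > 24.49 → outlier.
25.97 > 24.49 → outlier.
All remaining values lie within [16.09, 24.49].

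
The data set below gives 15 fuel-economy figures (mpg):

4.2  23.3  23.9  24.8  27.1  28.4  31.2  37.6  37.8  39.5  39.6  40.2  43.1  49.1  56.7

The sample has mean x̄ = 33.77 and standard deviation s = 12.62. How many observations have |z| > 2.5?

Cutoffs: x̄ ± 2.5s = [2.22, 65.32].
Every value lies within the cutoffs.

0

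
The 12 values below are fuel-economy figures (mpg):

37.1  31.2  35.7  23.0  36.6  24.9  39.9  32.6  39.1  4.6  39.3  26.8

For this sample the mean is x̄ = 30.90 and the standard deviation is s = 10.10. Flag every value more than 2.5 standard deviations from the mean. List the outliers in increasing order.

4.6

Cutoffs at x̄ ± 2.5s: 30.90 ± 2.5·10.10 = [5.65, 56.15].
4.6: z = -2.60, |z| > 2.5 → outlier.
Every other value lies within [5.65, 56.15].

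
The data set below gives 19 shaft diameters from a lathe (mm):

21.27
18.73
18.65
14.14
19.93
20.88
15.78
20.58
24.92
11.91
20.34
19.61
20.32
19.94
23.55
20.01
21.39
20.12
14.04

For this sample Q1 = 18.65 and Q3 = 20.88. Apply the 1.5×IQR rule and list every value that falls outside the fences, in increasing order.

11.91, 14.04, 14.14, 24.92

IQR = Q3 − Q1 = 20.88 − 18.65 = 2.23.
Lower fence = Q1 − 1.5·IQR = 18.65 − 3.345 = 15.305.
Upper fence = Q3 + 1.5·IQR = 20.88 + 3.345 = 24.225.
11.91 < 15.305 → outlier.
14.04 < 15.305 → outlier.
14.14 < 15.305 → outlier.
24.92 > 24.225 → outlier.
All remaining values lie within [15.305, 24.225].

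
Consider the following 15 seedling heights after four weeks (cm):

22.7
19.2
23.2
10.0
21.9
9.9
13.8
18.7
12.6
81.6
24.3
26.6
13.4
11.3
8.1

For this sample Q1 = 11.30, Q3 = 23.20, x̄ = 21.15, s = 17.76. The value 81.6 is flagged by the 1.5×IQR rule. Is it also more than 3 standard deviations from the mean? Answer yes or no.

yes

z = (81.6 − 21.15) / 17.76 = 3.40.
|z| = 3.40 > 3.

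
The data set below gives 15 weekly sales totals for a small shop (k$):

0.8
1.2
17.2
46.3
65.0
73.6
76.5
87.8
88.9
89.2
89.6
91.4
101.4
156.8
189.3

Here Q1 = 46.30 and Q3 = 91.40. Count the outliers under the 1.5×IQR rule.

IQR = 45.10; fences at 46.30 − 67.65 = -21.35 and 91.40 + 67.65 = 159.05.
Outside the cutoffs: 189.3.

1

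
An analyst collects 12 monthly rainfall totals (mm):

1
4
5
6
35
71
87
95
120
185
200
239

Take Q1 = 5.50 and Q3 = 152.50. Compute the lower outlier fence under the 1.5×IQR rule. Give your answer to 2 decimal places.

IQR = Q3 − Q1 = 152.50 − 5.50 = 147.00.
Lower fence = Q1 − 1.5·IQR = 5.50 − 220.50 = -215.00.
Upper fence = Q3 + 1.5·IQR = 152.50 + 220.50 = 373.00.

-215.00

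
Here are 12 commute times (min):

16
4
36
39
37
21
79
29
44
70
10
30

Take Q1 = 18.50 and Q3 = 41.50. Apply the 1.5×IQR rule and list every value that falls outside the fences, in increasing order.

IQR = Q3 − Q1 = 41.50 − 18.50 = 23.00.
Lower fence = Q1 − 1.5·IQR = 18.50 − 34.50 = -16.00.
Upper fence = Q3 + 1.5·IQR = 41.50 + 34.50 = 76.00.
79 > 76.00 → outlier.
All remaining values lie within [-16.00, 76.00].

79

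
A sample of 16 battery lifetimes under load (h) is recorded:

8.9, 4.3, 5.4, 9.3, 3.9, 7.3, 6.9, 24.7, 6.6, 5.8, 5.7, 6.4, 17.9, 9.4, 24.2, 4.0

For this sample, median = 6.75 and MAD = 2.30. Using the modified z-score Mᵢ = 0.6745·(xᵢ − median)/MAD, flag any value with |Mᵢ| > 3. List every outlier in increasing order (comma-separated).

|Mᵢ| > 3 ⇔ |xᵢ − 6.75| > 3·2.30/0.6745 = 10.23.
So outliers lie outside [-3.48, 16.98].
17.9: M = 3.27 → outlier.
24.2: M = 5.12 → outlier.
24.7: M = 5.26 → outlier.

17.9, 24.2, 24.7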